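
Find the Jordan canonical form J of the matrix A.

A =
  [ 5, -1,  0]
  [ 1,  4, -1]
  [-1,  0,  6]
J_3(5)

The characteristic polynomial is
  det(x·I − A) = x^3 - 15*x^2 + 75*x - 125 = (x - 5)^3

Eigenvalues and multiplicities (the geometric multiplicity of λ is n − rank(A − λI), which equals the number of Jordan blocks for λ):
  λ = 5: algebraic multiplicity = 3, geometric multiplicity = 1

Determining the block sizes for each eigenvalue:
  λ = 5: one block (gm = 1), so the single block has size am = 3 → block sizes [3]

Assembling the blocks gives a Jordan form
J =
  [5, 1, 0]
  [0, 5, 1]
  [0, 0, 5]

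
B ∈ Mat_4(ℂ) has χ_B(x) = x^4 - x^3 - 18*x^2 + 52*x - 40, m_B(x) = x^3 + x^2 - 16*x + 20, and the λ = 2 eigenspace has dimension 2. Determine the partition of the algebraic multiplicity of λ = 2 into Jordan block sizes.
Block sizes for λ = 2: [2, 1]

Step 1 — from the characteristic polynomial, algebraic multiplicity of λ = 2 is 3. From dim ker(B − (2)·I) = 2, there are exactly 2 Jordan blocks for λ = 2.
Step 2 — from the minimal polynomial, the factor (x − 2)^2 tells us the largest block for λ = 2 has size 2.
Step 3 — with total size 3, 2 blocks, and largest block 2, the block sizes (in nonincreasing order) are [2, 1].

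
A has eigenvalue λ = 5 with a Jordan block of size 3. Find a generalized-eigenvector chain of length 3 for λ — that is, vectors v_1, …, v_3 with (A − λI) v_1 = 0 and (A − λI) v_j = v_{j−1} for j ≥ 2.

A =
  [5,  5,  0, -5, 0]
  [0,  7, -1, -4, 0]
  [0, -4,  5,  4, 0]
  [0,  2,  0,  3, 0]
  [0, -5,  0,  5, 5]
A Jordan chain for λ = 5 of length 3:
v_1 = (-5, -2, 4, -2, 5)ᵀ
v_2 = (0, -1, 0, 0, 0)ᵀ
v_3 = (0, 0, 1, 0, 0)ᵀ

Let N = A − (5)·I. We want v_3 with N^3 v_3 = 0 but N^2 v_3 ≠ 0; then v_{j-1} := N · v_j for j = 3, …, 2.

Pick v_3 = (0, 0, 1, 0, 0)ᵀ.
Then v_2 = N · v_3 = (0, -1, 0, 0, 0)ᵀ.
Then v_1 = N · v_2 = (-5, -2, 4, -2, 5)ᵀ.

Sanity check: (A − (5)·I) v_1 = (0, 0, 0, 0, 0)ᵀ = 0. ✓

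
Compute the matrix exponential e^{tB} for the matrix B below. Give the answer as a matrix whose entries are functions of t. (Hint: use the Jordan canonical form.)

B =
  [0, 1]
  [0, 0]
e^{tB} =
  [1, t]
  [0, 1]

Strategy: write B = P · J · P⁻¹ where J is a Jordan canonical form, so e^{tB} = P · e^{tJ} · P⁻¹, and e^{tJ} can be computed block-by-block.

B has Jordan form
J =
  [0, 1]
  [0, 0]
(up to reordering of blocks).

Per-block formulas:
  For a 2×2 Jordan block J_2(0): exp(t · J_2(0)) = e^(0t)·(I + t·N), where N is the 2×2 nilpotent shift.

After assembling e^{tJ} and conjugating by P, we get:

e^{tB} =
  [1, t]
  [0, 1]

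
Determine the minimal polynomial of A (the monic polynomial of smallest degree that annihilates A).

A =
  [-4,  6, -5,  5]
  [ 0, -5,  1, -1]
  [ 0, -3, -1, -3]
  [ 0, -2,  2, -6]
x^3 + 12*x^2 + 48*x + 64

The characteristic polynomial is χ_A(x) = (x + 4)^4, so the eigenvalues are known. The minimal polynomial is
  m_A(x) = Π_λ (x − λ)^{k_λ}
where k_λ is the size of the *largest* Jordan block for λ (equivalently, the smallest k with (A − λI)^k v = 0 for every generalised eigenvector v of λ).

  λ = -4: largest Jordan block has size 3, contributing (x + 4)^3

So m_A(x) = (x + 4)^3 = x^3 + 12*x^2 + 48*x + 64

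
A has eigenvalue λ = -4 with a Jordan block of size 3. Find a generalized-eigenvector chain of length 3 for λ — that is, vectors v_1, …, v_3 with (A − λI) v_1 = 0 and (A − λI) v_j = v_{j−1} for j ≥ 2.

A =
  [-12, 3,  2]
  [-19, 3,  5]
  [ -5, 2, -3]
A Jordan chain for λ = -4 of length 3:
v_1 = (-3, -6, -3)ᵀ
v_2 = (-8, -19, -5)ᵀ
v_3 = (1, 0, 0)ᵀ

Let N = A − (-4)·I. We want v_3 with N^3 v_3 = 0 but N^2 v_3 ≠ 0; then v_{j-1} := N · v_j for j = 3, …, 2.

Pick v_3 = (1, 0, 0)ᵀ.
Then v_2 = N · v_3 = (-8, -19, -5)ᵀ.
Then v_1 = N · v_2 = (-3, -6, -3)ᵀ.

Sanity check: (A − (-4)·I) v_1 = (0, 0, 0)ᵀ = 0. ✓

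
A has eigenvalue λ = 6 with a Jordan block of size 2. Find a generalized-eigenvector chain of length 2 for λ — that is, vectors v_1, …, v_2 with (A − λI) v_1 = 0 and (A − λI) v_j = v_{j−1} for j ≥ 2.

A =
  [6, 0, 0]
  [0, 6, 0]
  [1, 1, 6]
A Jordan chain for λ = 6 of length 2:
v_1 = (0, 0, 1)ᵀ
v_2 = (1, 0, 0)ᵀ

Let N = A − (6)·I. We want v_2 with N^2 v_2 = 0 but N^1 v_2 ≠ 0; then v_{j-1} := N · v_j for j = 2, …, 2.

Pick v_2 = (1, 0, 0)ᵀ.
Then v_1 = N · v_2 = (0, 0, 1)ᵀ.

Sanity check: (A − (6)·I) v_1 = (0, 0, 0)ᵀ = 0. ✓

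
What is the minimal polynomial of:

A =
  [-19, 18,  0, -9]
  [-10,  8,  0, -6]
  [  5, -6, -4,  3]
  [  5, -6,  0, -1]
x^2 + 8*x + 16

The characteristic polynomial is χ_A(x) = (x + 4)^4, so the eigenvalues are known. The minimal polynomial is
  m_A(x) = Π_λ (x − λ)^{k_λ}
where k_λ is the size of the *largest* Jordan block for λ (equivalently, the smallest k with (A − λI)^k v = 0 for every generalised eigenvector v of λ).

  λ = -4: largest Jordan block has size 2, contributing (x + 4)^2

So m_A(x) = (x + 4)^2 = x^2 + 8*x + 16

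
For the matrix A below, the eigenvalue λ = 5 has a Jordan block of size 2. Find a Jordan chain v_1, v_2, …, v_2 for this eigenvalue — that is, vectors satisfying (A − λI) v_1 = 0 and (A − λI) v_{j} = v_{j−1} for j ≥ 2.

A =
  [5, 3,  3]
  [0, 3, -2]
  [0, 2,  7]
A Jordan chain for λ = 5 of length 2:
v_1 = (3, -2, 2)ᵀ
v_2 = (0, 1, 0)ᵀ

Let N = A − (5)·I. We want v_2 with N^2 v_2 = 0 but N^1 v_2 ≠ 0; then v_{j-1} := N · v_j for j = 2, …, 2.

Pick v_2 = (0, 1, 0)ᵀ.
Then v_1 = N · v_2 = (3, -2, 2)ᵀ.

Sanity check: (A − (5)·I) v_1 = (0, 0, 0)ᵀ = 0. ✓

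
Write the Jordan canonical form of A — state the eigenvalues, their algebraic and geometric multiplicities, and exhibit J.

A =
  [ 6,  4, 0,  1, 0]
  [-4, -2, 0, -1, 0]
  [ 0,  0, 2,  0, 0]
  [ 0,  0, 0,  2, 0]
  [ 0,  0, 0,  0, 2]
J_2(2) ⊕ J_1(2) ⊕ J_1(2) ⊕ J_1(2)

The characteristic polynomial is
  det(x·I − A) = x^5 - 10*x^4 + 40*x^3 - 80*x^2 + 80*x - 32 = (x - 2)^5

Eigenvalues and multiplicities (the geometric multiplicity of λ is n − rank(A − λI), which equals the number of Jordan blocks for λ):
  λ = 2: algebraic multiplicity = 5, geometric multiplicity = 4

Determining the block sizes for each eigenvalue:
  λ = 2: 4 blocks summing to 5 forces exactly one block of size 2 and the rest size 1 → block sizes [2, 1, 1, 1]

Assembling the blocks gives a Jordan form
J =
  [2, 1, 0, 0, 0]
  [0, 2, 0, 0, 0]
  [0, 0, 2, 0, 0]
  [0, 0, 0, 2, 0]
  [0, 0, 0, 0, 2]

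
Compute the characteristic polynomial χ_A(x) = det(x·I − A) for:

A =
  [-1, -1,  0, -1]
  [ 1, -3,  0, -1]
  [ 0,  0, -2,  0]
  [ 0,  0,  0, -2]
x^4 + 8*x^3 + 24*x^2 + 32*x + 16

Expanding det(x·I − A) (e.g. by cofactor expansion or by noting that A is similar to its Jordan form J, which has the same characteristic polynomial as A) gives
  χ_A(x) = x^4 + 8*x^3 + 24*x^2 + 32*x + 16
which factors as (x + 2)^4. The eigenvalues (with algebraic multiplicities) are λ = -2 with multiplicity 4.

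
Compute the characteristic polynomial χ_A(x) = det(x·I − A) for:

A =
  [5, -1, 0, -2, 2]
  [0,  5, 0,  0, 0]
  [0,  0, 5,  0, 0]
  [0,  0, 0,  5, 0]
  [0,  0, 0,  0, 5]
x^5 - 25*x^4 + 250*x^3 - 1250*x^2 + 3125*x - 3125

Expanding det(x·I − A) (e.g. by cofactor expansion or by noting that A is similar to its Jordan form J, which has the same characteristic polynomial as A) gives
  χ_A(x) = x^5 - 25*x^4 + 250*x^3 - 1250*x^2 + 3125*x - 3125
which factors as (x - 5)^5. The eigenvalues (with algebraic multiplicities) are λ = 5 with multiplicity 5.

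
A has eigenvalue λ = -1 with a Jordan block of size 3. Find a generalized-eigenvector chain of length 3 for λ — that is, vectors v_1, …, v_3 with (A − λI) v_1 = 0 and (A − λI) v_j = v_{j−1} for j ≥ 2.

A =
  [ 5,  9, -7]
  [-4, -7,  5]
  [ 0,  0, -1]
A Jordan chain for λ = -1 of length 3:
v_1 = (3, -2, 0)ᵀ
v_2 = (-7, 5, 0)ᵀ
v_3 = (0, 0, 1)ᵀ

Let N = A − (-1)·I. We want v_3 with N^3 v_3 = 0 but N^2 v_3 ≠ 0; then v_{j-1} := N · v_j for j = 3, …, 2.

Pick v_3 = (0, 0, 1)ᵀ.
Then v_2 = N · v_3 = (-7, 5, 0)ᵀ.
Then v_1 = N · v_2 = (3, -2, 0)ᵀ.

Sanity check: (A − (-1)·I) v_1 = (0, 0, 0)ᵀ = 0. ✓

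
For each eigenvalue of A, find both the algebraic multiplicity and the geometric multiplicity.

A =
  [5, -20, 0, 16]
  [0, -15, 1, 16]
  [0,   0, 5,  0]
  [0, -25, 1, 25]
λ = 5: alg = 4, geom = 2

Step 1 — factor the characteristic polynomial to read off the algebraic multiplicities:
  χ_A(x) = (x - 5)^4

Step 2 — compute geometric multiplicities via the rank-nullity identity g(λ) = n − rank(A − λI):
  rank(A − (5)·I) = 2, so dim ker(A − (5)·I) = n − 2 = 2

Summary:
  λ = 5: algebraic multiplicity = 4, geometric multiplicity = 2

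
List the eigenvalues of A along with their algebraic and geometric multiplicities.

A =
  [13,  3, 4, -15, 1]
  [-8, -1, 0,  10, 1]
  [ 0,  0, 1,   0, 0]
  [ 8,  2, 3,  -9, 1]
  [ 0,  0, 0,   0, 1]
λ = 1: alg = 5, geom = 2

Step 1 — factor the characteristic polynomial to read off the algebraic multiplicities:
  χ_A(x) = (x - 1)^5

Step 2 — compute geometric multiplicities via the rank-nullity identity g(λ) = n − rank(A − λI):
  rank(A − (1)·I) = 3, so dim ker(A − (1)·I) = n − 3 = 2

Summary:
  λ = 1: algebraic multiplicity = 5, geometric multiplicity = 2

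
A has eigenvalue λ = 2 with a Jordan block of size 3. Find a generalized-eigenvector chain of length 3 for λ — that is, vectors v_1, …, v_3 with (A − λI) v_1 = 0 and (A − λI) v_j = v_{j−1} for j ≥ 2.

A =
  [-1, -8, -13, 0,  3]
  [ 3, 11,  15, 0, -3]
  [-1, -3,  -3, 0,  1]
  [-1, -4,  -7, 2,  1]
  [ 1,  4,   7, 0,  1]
A Jordan chain for λ = 2 of length 3:
v_1 = (1, 0, 0, -1, 1)ᵀ
v_2 = (-3, 3, -1, -1, 1)ᵀ
v_3 = (1, 0, 0, 0, 0)ᵀ

Let N = A − (2)·I. We want v_3 with N^3 v_3 = 0 but N^2 v_3 ≠ 0; then v_{j-1} := N · v_j for j = 3, …, 2.

Pick v_3 = (1, 0, 0, 0, 0)ᵀ.
Then v_2 = N · v_3 = (-3, 3, -1, -1, 1)ᵀ.
Then v_1 = N · v_2 = (1, 0, 0, -1, 1)ᵀ.

Sanity check: (A − (2)·I) v_1 = (0, 0, 0, 0, 0)ᵀ = 0. ✓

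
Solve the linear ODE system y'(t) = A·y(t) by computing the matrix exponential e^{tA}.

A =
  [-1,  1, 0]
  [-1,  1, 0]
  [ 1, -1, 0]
e^{tA} =
  [1 - t, t, 0]
  [-t, t + 1, 0]
  [t, -t, 1]

Strategy: write A = P · J · P⁻¹ where J is a Jordan canonical form, so e^{tA} = P · e^{tJ} · P⁻¹, and e^{tJ} can be computed block-by-block.

A has Jordan form
J =
  [0, 1, 0]
  [0, 0, 0]
  [0, 0, 0]
(up to reordering of blocks).

Per-block formulas:
  For a 1×1 block at λ = 0: exp(t · [0]) = [e^(0t)].
  For a 2×2 Jordan block J_2(0): exp(t · J_2(0)) = e^(0t)·(I + t·N), where N is the 2×2 nilpotent shift.

After assembling e^{tJ} and conjugating by P, we get:

e^{tA} =
  [1 - t, t, 0]
  [-t, t + 1, 0]
  [t, -t, 1]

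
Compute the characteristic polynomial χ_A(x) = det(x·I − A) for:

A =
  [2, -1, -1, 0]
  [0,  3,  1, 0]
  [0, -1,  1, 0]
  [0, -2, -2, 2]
x^4 - 8*x^3 + 24*x^2 - 32*x + 16

Expanding det(x·I − A) (e.g. by cofactor expansion or by noting that A is similar to its Jordan form J, which has the same characteristic polynomial as A) gives
  χ_A(x) = x^4 - 8*x^3 + 24*x^2 - 32*x + 16
which factors as (x - 2)^4. The eigenvalues (with algebraic multiplicities) are λ = 2 with multiplicity 4.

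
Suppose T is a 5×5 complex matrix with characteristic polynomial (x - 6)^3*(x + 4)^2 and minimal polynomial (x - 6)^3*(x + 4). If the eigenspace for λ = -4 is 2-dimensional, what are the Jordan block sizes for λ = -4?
Block sizes for λ = -4: [1, 1]

Step 1 — from the characteristic polynomial, algebraic multiplicity of λ = -4 is 2. From dim ker(T − (-4)·I) = 2, there are exactly 2 Jordan blocks for λ = -4.
Step 2 — from the minimal polynomial, the factor (x + 4) tells us the largest block for λ = -4 has size 1.
Step 3 — with total size 2, 2 blocks, and largest block 1, the block sizes (in nonincreasing order) are [1, 1].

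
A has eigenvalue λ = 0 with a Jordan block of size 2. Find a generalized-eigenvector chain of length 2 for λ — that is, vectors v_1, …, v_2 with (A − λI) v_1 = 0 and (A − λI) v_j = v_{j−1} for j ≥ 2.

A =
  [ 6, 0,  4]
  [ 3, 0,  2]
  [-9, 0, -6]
A Jordan chain for λ = 0 of length 2:
v_1 = (6, 3, -9)ᵀ
v_2 = (1, 0, 0)ᵀ

Let N = A − (0)·I. We want v_2 with N^2 v_2 = 0 but N^1 v_2 ≠ 0; then v_{j-1} := N · v_j for j = 2, …, 2.

Pick v_2 = (1, 0, 0)ᵀ.
Then v_1 = N · v_2 = (6, 3, -9)ᵀ.

Sanity check: (A − (0)·I) v_1 = (0, 0, 0)ᵀ = 0. ✓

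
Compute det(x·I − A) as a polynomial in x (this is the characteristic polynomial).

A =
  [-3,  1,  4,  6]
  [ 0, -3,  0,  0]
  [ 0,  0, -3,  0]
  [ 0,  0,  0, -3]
x^4 + 12*x^3 + 54*x^2 + 108*x + 81

Expanding det(x·I − A) (e.g. by cofactor expansion or by noting that A is similar to its Jordan form J, which has the same characteristic polynomial as A) gives
  χ_A(x) = x^4 + 12*x^3 + 54*x^2 + 108*x + 81
which factors as (x + 3)^4. The eigenvalues (with algebraic multiplicities) are λ = -3 with multiplicity 4.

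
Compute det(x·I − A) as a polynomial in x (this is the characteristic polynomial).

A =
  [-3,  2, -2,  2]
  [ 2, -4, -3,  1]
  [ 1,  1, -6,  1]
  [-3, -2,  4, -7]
x^4 + 20*x^3 + 150*x^2 + 500*x + 625

Expanding det(x·I − A) (e.g. by cofactor expansion or by noting that A is similar to its Jordan form J, which has the same characteristic polynomial as A) gives
  χ_A(x) = x^4 + 20*x^3 + 150*x^2 + 500*x + 625
which factors as (x + 5)^4. The eigenvalues (with algebraic multiplicities) are λ = -5 with multiplicity 4.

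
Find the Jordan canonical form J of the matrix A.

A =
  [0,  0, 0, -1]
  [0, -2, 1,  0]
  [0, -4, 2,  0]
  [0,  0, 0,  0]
J_2(0) ⊕ J_2(0)

The characteristic polynomial is
  det(x·I − A) = x^4

Eigenvalues and multiplicities (the geometric multiplicity of λ is n − rank(A − λI), which equals the number of Jordan blocks for λ):
  λ = 0: algebraic multiplicity = 4, geometric multiplicity = 2

Determining the block sizes for each eigenvalue:
  λ = 0: with am = 4 and gm = 2, the partition is not yet determined (e.g. several partitions of 4 into 2 parts exist). Let N = A − (0)·I. Computing rank(N^1) = 2, rank(N^2) = 0; the number of blocks of size ≥ j is rank(N^{j−1}) − rank(N^j), giving [2, 2]. So we have 2 block(s) of size 2 → block sizes [2, 2]

Assembling the blocks gives a Jordan form
J =
  [0, 1, 0, 0]
  [0, 0, 0, 0]
  [0, 0, 0, 1]
  [0, 0, 0, 0]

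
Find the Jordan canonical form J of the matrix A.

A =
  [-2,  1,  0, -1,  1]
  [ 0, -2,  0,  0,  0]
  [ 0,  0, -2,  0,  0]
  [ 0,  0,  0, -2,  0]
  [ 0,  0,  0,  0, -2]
J_2(-2) ⊕ J_1(-2) ⊕ J_1(-2) ⊕ J_1(-2)

The characteristic polynomial is
  det(x·I − A) = x^5 + 10*x^4 + 40*x^3 + 80*x^2 + 80*x + 32 = (x + 2)^5

Eigenvalues and multiplicities (the geometric multiplicity of λ is n − rank(A − λI), which equals the number of Jordan blocks for λ):
  λ = -2: algebraic multiplicity = 5, geometric multiplicity = 4

Determining the block sizes for each eigenvalue:
  λ = -2: 4 blocks summing to 5 forces exactly one block of size 2 and the rest size 1 → block sizes [2, 1, 1, 1]

Assembling the blocks gives a Jordan form
J =
  [-2,  1,  0,  0,  0]
  [ 0, -2,  0,  0,  0]
  [ 0,  0, -2,  0,  0]
  [ 0,  0,  0, -2,  0]
  [ 0,  0,  0,  0, -2]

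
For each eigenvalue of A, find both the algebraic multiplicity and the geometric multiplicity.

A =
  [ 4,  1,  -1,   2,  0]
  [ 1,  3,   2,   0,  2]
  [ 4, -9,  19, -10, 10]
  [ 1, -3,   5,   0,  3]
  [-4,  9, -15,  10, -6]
λ = 4: alg = 5, geom = 2

Step 1 — factor the characteristic polynomial to read off the algebraic multiplicities:
  χ_A(x) = (x - 4)^5

Step 2 — compute geometric multiplicities via the rank-nullity identity g(λ) = n − rank(A − λI):
  rank(A − (4)·I) = 3, so dim ker(A − (4)·I) = n − 3 = 2

Summary:
  λ = 4: algebraic multiplicity = 5, geometric multiplicity = 2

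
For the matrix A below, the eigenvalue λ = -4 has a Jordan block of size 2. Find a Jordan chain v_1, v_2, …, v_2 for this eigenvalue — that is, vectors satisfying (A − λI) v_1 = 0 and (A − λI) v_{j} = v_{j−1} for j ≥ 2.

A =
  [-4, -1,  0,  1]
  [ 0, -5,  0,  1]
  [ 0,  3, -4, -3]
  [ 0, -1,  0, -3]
A Jordan chain for λ = -4 of length 2:
v_1 = (-1, -1, 3, -1)ᵀ
v_2 = (0, 1, 0, 0)ᵀ

Let N = A − (-4)·I. We want v_2 with N^2 v_2 = 0 but N^1 v_2 ≠ 0; then v_{j-1} := N · v_j for j = 2, …, 2.

Pick v_2 = (0, 1, 0, 0)ᵀ.
Then v_1 = N · v_2 = (-1, -1, 3, -1)ᵀ.

Sanity check: (A − (-4)·I) v_1 = (0, 0, 0, 0)ᵀ = 0. ✓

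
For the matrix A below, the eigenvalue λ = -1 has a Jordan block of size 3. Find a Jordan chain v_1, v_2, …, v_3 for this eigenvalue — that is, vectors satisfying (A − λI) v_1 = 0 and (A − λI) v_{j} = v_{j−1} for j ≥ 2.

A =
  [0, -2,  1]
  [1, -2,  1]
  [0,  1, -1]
A Jordan chain for λ = -1 of length 3:
v_1 = (-1, 0, 1)ᵀ
v_2 = (1, 1, 0)ᵀ
v_3 = (1, 0, 0)ᵀ

Let N = A − (-1)·I. We want v_3 with N^3 v_3 = 0 but N^2 v_3 ≠ 0; then v_{j-1} := N · v_j for j = 3, …, 2.

Pick v_3 = (1, 0, 0)ᵀ.
Then v_2 = N · v_3 = (1, 1, 0)ᵀ.
Then v_1 = N · v_2 = (-1, 0, 1)ᵀ.

Sanity check: (A − (-1)·I) v_1 = (0, 0, 0)ᵀ = 0. ✓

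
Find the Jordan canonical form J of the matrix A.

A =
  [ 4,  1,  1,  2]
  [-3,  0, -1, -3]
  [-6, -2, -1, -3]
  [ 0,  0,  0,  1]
J_2(1) ⊕ J_2(1)

The characteristic polynomial is
  det(x·I − A) = x^4 - 4*x^3 + 6*x^2 - 4*x + 1 = (x - 1)^4

Eigenvalues and multiplicities (the geometric multiplicity of λ is n − rank(A − λI), which equals the number of Jordan blocks for λ):
  λ = 1: algebraic multiplicity = 4, geometric multiplicity = 2

Determining the block sizes for each eigenvalue:
  λ = 1: with am = 4 and gm = 2, the partition is not yet determined (e.g. several partitions of 4 into 2 parts exist). Let N = A − (1)·I. Computing rank(N^1) = 2, rank(N^2) = 0; the number of blocks of size ≥ j is rank(N^{j−1}) − rank(N^j), giving [2, 2]. So we have 2 block(s) of size 2 → block sizes [2, 2]

Assembling the blocks gives a Jordan form
J =
  [1, 1, 0, 0]
  [0, 1, 0, 0]
  [0, 0, 1, 1]
  [0, 0, 0, 1]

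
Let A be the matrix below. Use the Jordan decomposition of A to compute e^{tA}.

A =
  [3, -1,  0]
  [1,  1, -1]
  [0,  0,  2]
e^{tA} =
  [t*exp(2*t) + exp(2*t), -t*exp(2*t), t^2*exp(2*t)/2]
  [t*exp(2*t), -t*exp(2*t) + exp(2*t), t^2*exp(2*t)/2 - t*exp(2*t)]
  [0, 0, exp(2*t)]

Strategy: write A = P · J · P⁻¹ where J is a Jordan canonical form, so e^{tA} = P · e^{tJ} · P⁻¹, and e^{tJ} can be computed block-by-block.

A has Jordan form
J =
  [2, 1, 0]
  [0, 2, 1]
  [0, 0, 2]
(up to reordering of blocks).

Per-block formulas:
  For a 3×3 Jordan block J_3(2): exp(t · J_3(2)) = e^(2t)·(I + t·N + (t^2/2)·N^2), where N is the 3×3 nilpotent shift.

After assembling e^{tJ} and conjugating by P, we get:

e^{tA} =
  [t*exp(2*t) + exp(2*t), -t*exp(2*t), t^2*exp(2*t)/2]
  [t*exp(2*t), -t*exp(2*t) + exp(2*t), t^2*exp(2*t)/2 - t*exp(2*t)]
  [0, 0, exp(2*t)]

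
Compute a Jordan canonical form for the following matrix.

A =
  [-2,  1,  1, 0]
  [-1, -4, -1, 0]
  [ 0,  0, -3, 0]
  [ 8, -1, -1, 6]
J_2(-3) ⊕ J_1(-3) ⊕ J_1(6)

The characteristic polynomial is
  det(x·I − A) = x^4 + 3*x^3 - 27*x^2 - 135*x - 162 = (x - 6)*(x + 3)^3

Eigenvalues and multiplicities (the geometric multiplicity of λ is n − rank(A − λI), which equals the number of Jordan blocks for λ):
  λ = -3: algebraic multiplicity = 3, geometric multiplicity = 2
  λ = 6: algebraic multiplicity = 1, geometric multiplicity = 1

Determining the block sizes for each eigenvalue:
  λ = -3: 2 blocks summing to 3 forces exactly one block of size 2 and the rest size 1 → block sizes [2, 1]
  λ = 6: one block (gm = 1), so the single block has size am = 1 → block sizes [1]

Assembling the blocks gives a Jordan form
J =
  [-3,  1,  0, 0]
  [ 0, -3,  0, 0]
  [ 0,  0, -3, 0]
  [ 0,  0,  0, 6]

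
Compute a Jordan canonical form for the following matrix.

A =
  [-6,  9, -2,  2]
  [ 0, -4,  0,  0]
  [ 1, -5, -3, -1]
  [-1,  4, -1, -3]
J_2(-4) ⊕ J_2(-4)

The characteristic polynomial is
  det(x·I − A) = x^4 + 16*x^3 + 96*x^2 + 256*x + 256 = (x + 4)^4

Eigenvalues and multiplicities (the geometric multiplicity of λ is n − rank(A − λI), which equals the number of Jordan blocks for λ):
  λ = -4: algebraic multiplicity = 4, geometric multiplicity = 2

Determining the block sizes for each eigenvalue:
  λ = -4: with am = 4 and gm = 2, the partition is not yet determined (e.g. several partitions of 4 into 2 parts exist). Let N = A − (-4)·I. Computing rank(N^1) = 2, rank(N^2) = 0; the number of blocks of size ≥ j is rank(N^{j−1}) − rank(N^j), giving [2, 2]. So we have 2 block(s) of size 2 → block sizes [2, 2]

Assembling the blocks gives a Jordan form
J =
  [-4,  1,  0,  0]
  [ 0, -4,  0,  0]
  [ 0,  0, -4,  1]
  [ 0,  0,  0, -4]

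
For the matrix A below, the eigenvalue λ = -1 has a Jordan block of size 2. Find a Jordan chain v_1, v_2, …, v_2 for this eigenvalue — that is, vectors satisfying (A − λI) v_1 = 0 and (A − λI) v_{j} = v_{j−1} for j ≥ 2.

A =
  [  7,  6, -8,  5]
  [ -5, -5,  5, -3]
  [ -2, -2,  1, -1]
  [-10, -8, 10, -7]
A Jordan chain for λ = -1 of length 2:
v_1 = (8, -5, -2, -10)ᵀ
v_2 = (1, 0, 0, 0)ᵀ

Let N = A − (-1)·I. We want v_2 with N^2 v_2 = 0 but N^1 v_2 ≠ 0; then v_{j-1} := N · v_j for j = 2, …, 2.

Pick v_2 = (1, 0, 0, 0)ᵀ.
Then v_1 = N · v_2 = (8, -5, -2, -10)ᵀ.

Sanity check: (A − (-1)·I) v_1 = (0, 0, 0, 0)ᵀ = 0. ✓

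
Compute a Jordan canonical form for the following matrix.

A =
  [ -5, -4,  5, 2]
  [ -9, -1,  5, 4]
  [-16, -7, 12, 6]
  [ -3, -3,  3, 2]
J_3(2) ⊕ J_1(2)

The characteristic polynomial is
  det(x·I − A) = x^4 - 8*x^3 + 24*x^2 - 32*x + 16 = (x - 2)^4

Eigenvalues and multiplicities (the geometric multiplicity of λ is n − rank(A − λI), which equals the number of Jordan blocks for λ):
  λ = 2: algebraic multiplicity = 4, geometric multiplicity = 2

Determining the block sizes for each eigenvalue:
  λ = 2: with am = 4 and gm = 2, the partition is not yet determined (e.g. several partitions of 4 into 2 parts exist). Let N = A − (2)·I. Computing rank(N^1) = 2, rank(N^2) = 1, rank(N^3) = 0; the number of blocks of size ≥ j is rank(N^{j−1}) − rank(N^j), giving [2, 1, 1]. So we have 1 block(s) of size 3, 1 block(s) of size 1 → block sizes [3, 1]

Assembling the blocks gives a Jordan form
J =
  [2, 1, 0, 0]
  [0, 2, 1, 0]
  [0, 0, 2, 0]
  [0, 0, 0, 2]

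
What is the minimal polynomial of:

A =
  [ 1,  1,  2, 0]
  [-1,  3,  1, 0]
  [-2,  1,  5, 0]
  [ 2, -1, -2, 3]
x^3 - 9*x^2 + 27*x - 27

The characteristic polynomial is χ_A(x) = (x - 3)^4, so the eigenvalues are known. The minimal polynomial is
  m_A(x) = Π_λ (x − λ)^{k_λ}
where k_λ is the size of the *largest* Jordan block for λ (equivalently, the smallest k with (A − λI)^k v = 0 for every generalised eigenvector v of λ).

  λ = 3: largest Jordan block has size 3, contributing (x − 3)^3

So m_A(x) = (x - 3)^3 = x^3 - 9*x^2 + 27*x - 27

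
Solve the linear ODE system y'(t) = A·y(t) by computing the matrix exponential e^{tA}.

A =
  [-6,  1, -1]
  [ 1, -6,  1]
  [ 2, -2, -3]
e^{tA} =
  [-t*exp(-5*t) + exp(-5*t), t*exp(-5*t), -t*exp(-5*t)]
  [t*exp(-5*t), -t*exp(-5*t) + exp(-5*t), t*exp(-5*t)]
  [2*t*exp(-5*t), -2*t*exp(-5*t), 2*t*exp(-5*t) + exp(-5*t)]

Strategy: write A = P · J · P⁻¹ where J is a Jordan canonical form, so e^{tA} = P · e^{tJ} · P⁻¹, and e^{tJ} can be computed block-by-block.

A has Jordan form
J =
  [-5,  1,  0]
  [ 0, -5,  0]
  [ 0,  0, -5]
(up to reordering of blocks).

Per-block formulas:
  For a 1×1 block at λ = -5: exp(t · [-5]) = [e^(-5t)].
  For a 2×2 Jordan block J_2(-5): exp(t · J_2(-5)) = e^(-5t)·(I + t·N), where N is the 2×2 nilpotent shift.

After assembling e^{tJ} and conjugating by P, we get:

e^{tA} =
  [-t*exp(-5*t) + exp(-5*t), t*exp(-5*t), -t*exp(-5*t)]
  [t*exp(-5*t), -t*exp(-5*t) + exp(-5*t), t*exp(-5*t)]
  [2*t*exp(-5*t), -2*t*exp(-5*t), 2*t*exp(-5*t) + exp(-5*t)]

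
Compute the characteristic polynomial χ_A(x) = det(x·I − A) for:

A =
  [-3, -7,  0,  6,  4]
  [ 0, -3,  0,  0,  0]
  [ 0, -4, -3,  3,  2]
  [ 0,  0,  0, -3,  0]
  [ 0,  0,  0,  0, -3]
x^5 + 15*x^4 + 90*x^3 + 270*x^2 + 405*x + 243

Expanding det(x·I − A) (e.g. by cofactor expansion or by noting that A is similar to its Jordan form J, which has the same characteristic polynomial as A) gives
  χ_A(x) = x^5 + 15*x^4 + 90*x^3 + 270*x^2 + 405*x + 243
which factors as (x + 3)^5. The eigenvalues (with algebraic multiplicities) are λ = -3 with multiplicity 5.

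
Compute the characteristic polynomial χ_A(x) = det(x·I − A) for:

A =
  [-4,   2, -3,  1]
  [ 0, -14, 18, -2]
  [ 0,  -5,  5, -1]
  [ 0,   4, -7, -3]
x^4 + 16*x^3 + 96*x^2 + 256*x + 256

Expanding det(x·I − A) (e.g. by cofactor expansion or by noting that A is similar to its Jordan form J, which has the same characteristic polynomial as A) gives
  χ_A(x) = x^4 + 16*x^3 + 96*x^2 + 256*x + 256
which factors as (x + 4)^4. The eigenvalues (with algebraic multiplicities) are λ = -4 with multiplicity 4.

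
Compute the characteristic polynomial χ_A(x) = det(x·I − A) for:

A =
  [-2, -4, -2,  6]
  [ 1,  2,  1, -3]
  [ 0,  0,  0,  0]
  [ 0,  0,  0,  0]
x^4

Expanding det(x·I − A) (e.g. by cofactor expansion or by noting that A is similar to its Jordan form J, which has the same characteristic polynomial as A) gives
  χ_A(x) = x^4
which factors as x^4. The eigenvalues (with algebraic multiplicities) are λ = 0 with multiplicity 4.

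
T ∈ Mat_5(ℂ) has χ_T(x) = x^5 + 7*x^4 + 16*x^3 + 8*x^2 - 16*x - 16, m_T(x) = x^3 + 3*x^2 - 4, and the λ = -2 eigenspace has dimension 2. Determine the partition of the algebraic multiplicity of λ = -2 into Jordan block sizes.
Block sizes for λ = -2: [2, 2]

Step 1 — from the characteristic polynomial, algebraic multiplicity of λ = -2 is 4. From dim ker(T − (-2)·I) = 2, there are exactly 2 Jordan blocks for λ = -2.
Step 2 — from the minimal polynomial, the factor (x + 2)^2 tells us the largest block for λ = -2 has size 2.
Step 3 — with total size 4, 2 blocks, and largest block 2, the block sizes (in nonincreasing order) are [2, 2].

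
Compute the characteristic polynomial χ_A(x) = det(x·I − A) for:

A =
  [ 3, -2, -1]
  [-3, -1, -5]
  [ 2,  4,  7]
x^3 - 9*x^2 + 27*x - 27

Expanding det(x·I − A) (e.g. by cofactor expansion or by noting that A is similar to its Jordan form J, which has the same characteristic polynomial as A) gives
  χ_A(x) = x^3 - 9*x^2 + 27*x - 27
which factors as (x - 3)^3. The eigenvalues (with algebraic multiplicities) are λ = 3 with multiplicity 3.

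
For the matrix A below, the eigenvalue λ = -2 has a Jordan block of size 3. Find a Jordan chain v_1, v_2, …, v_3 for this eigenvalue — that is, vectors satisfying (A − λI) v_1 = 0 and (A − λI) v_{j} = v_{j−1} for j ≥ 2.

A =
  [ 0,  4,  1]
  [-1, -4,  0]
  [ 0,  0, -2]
A Jordan chain for λ = -2 of length 3:
v_1 = (2, -1, 0)ᵀ
v_2 = (1, 0, 0)ᵀ
v_3 = (0, 0, 1)ᵀ

Let N = A − (-2)·I. We want v_3 with N^3 v_3 = 0 but N^2 v_3 ≠ 0; then v_{j-1} := N · v_j for j = 3, …, 2.

Pick v_3 = (0, 0, 1)ᵀ.
Then v_2 = N · v_3 = (1, 0, 0)ᵀ.
Then v_1 = N · v_2 = (2, -1, 0)ᵀ.

Sanity check: (A − (-2)·I) v_1 = (0, 0, 0)ᵀ = 0. ✓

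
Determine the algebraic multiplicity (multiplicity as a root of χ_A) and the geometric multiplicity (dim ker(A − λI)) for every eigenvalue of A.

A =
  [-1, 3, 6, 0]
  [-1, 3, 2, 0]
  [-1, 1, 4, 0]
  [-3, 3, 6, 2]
λ = 2: alg = 4, geom = 3

Step 1 — factor the characteristic polynomial to read off the algebraic multiplicities:
  χ_A(x) = (x - 2)^4

Step 2 — compute geometric multiplicities via the rank-nullity identity g(λ) = n − rank(A − λI):
  rank(A − (2)·I) = 1, so dim ker(A − (2)·I) = n − 1 = 3

Summary:
  λ = 2: algebraic multiplicity = 4, geometric multiplicity = 3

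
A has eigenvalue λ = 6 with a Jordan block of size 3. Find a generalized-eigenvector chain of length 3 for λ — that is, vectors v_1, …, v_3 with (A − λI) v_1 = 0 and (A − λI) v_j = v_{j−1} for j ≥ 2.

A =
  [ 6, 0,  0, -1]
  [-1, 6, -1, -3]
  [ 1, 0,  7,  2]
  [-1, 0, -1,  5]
A Jordan chain for λ = 6 of length 3:
v_1 = (1, 2, -1, 0)ᵀ
v_2 = (0, -1, 1, -1)ᵀ
v_3 = (1, 0, 0, 0)ᵀ

Let N = A − (6)·I. We want v_3 with N^3 v_3 = 0 but N^2 v_3 ≠ 0; then v_{j-1} := N · v_j for j = 3, …, 2.

Pick v_3 = (1, 0, 0, 0)ᵀ.
Then v_2 = N · v_3 = (0, -1, 1, -1)ᵀ.
Then v_1 = N · v_2 = (1, 2, -1, 0)ᵀ.

Sanity check: (A − (6)·I) v_1 = (0, 0, 0, 0)ᵀ = 0. ✓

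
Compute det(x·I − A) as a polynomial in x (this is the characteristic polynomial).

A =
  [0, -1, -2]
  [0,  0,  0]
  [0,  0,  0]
x^3

Expanding det(x·I − A) (e.g. by cofactor expansion or by noting that A is similar to its Jordan form J, which has the same characteristic polynomial as A) gives
  χ_A(x) = x^3
which factors as x^3. The eigenvalues (with algebraic multiplicities) are λ = 0 with multiplicity 3.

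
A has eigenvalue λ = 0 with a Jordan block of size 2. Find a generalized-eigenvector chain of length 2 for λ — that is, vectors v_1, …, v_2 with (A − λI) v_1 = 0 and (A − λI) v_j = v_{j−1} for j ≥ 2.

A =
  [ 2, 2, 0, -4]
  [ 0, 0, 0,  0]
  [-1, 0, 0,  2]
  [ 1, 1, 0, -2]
A Jordan chain for λ = 0 of length 2:
v_1 = (2, 0, -1, 1)ᵀ
v_2 = (1, 0, 0, 0)ᵀ

Let N = A − (0)·I. We want v_2 with N^2 v_2 = 0 but N^1 v_2 ≠ 0; then v_{j-1} := N · v_j for j = 2, …, 2.

Pick v_2 = (1, 0, 0, 0)ᵀ.
Then v_1 = N · v_2 = (2, 0, -1, 1)ᵀ.

Sanity check: (A − (0)·I) v_1 = (0, 0, 0, 0)ᵀ = 0. ✓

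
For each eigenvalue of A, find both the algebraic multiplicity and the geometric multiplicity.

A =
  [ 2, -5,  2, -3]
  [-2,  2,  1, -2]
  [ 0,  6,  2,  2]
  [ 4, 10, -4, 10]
λ = 4: alg = 4, geom = 2

Step 1 — factor the characteristic polynomial to read off the algebraic multiplicities:
  χ_A(x) = (x - 4)^4

Step 2 — compute geometric multiplicities via the rank-nullity identity g(λ) = n − rank(A − λI):
  rank(A − (4)·I) = 2, so dim ker(A − (4)·I) = n − 2 = 2

Summary:
  λ = 4: algebraic multiplicity = 4, geometric multiplicity = 2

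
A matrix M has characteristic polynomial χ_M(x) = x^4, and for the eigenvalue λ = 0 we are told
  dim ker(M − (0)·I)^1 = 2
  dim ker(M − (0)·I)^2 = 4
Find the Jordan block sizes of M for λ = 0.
Block sizes for λ = 0: [2, 2]

From the dimensions of kernels of powers, the number of Jordan blocks of size at least j is d_j − d_{j−1} where d_j = dim ker(N^j) (with d_0 = 0). Computing the differences gives [2, 2].
The number of blocks of size exactly k is (#blocks of size ≥ k) − (#blocks of size ≥ k + 1), so the partition is: 2 block(s) of size 2.
In nonincreasing order the block sizes are [2, 2].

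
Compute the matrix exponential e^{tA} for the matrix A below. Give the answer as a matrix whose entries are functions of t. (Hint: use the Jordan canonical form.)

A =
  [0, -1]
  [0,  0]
e^{tA} =
  [1, -t]
  [0, 1]

Strategy: write A = P · J · P⁻¹ where J is a Jordan canonical form, so e^{tA} = P · e^{tJ} · P⁻¹, and e^{tJ} can be computed block-by-block.

A has Jordan form
J =
  [0, 1]
  [0, 0]
(up to reordering of blocks).

Per-block formulas:
  For a 2×2 Jordan block J_2(0): exp(t · J_2(0)) = e^(0t)·(I + t·N), where N is the 2×2 nilpotent shift.

After assembling e^{tJ} and conjugating by P, we get:

e^{tA} =
  [1, -t]
  [0, 1]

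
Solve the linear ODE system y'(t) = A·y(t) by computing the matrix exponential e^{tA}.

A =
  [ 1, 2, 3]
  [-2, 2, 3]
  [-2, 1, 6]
e^{tA} =
  [-3*t^2*exp(3*t) - 2*t*exp(3*t) + exp(3*t), -3*t^2*exp(3*t)/2 + 2*t*exp(3*t), 9*t^2*exp(3*t)/2 + 3*t*exp(3*t)]
  [-2*t*exp(3*t), -t*exp(3*t) + exp(3*t), 3*t*exp(3*t)]
  [-2*t^2*exp(3*t) - 2*t*exp(3*t), -t^2*exp(3*t) + t*exp(3*t), 3*t^2*exp(3*t) + 3*t*exp(3*t) + exp(3*t)]

Strategy: write A = P · J · P⁻¹ where J is a Jordan canonical form, so e^{tA} = P · e^{tJ} · P⁻¹, and e^{tJ} can be computed block-by-block.

A has Jordan form
J =
  [3, 1, 0]
  [0, 3, 1]
  [0, 0, 3]
(up to reordering of blocks).

Per-block formulas:
  For a 3×3 Jordan block J_3(3): exp(t · J_3(3)) = e^(3t)·(I + t·N + (t^2/2)·N^2), where N is the 3×3 nilpotent shift.

After assembling e^{tJ} and conjugating by P, we get:

e^{tA} =
  [-3*t^2*exp(3*t) - 2*t*exp(3*t) + exp(3*t), -3*t^2*exp(3*t)/2 + 2*t*exp(3*t), 9*t^2*exp(3*t)/2 + 3*t*exp(3*t)]
  [-2*t*exp(3*t), -t*exp(3*t) + exp(3*t), 3*t*exp(3*t)]
  [-2*t^2*exp(3*t) - 2*t*exp(3*t), -t^2*exp(3*t) + t*exp(3*t), 3*t^2*exp(3*t) + 3*t*exp(3*t) + exp(3*t)]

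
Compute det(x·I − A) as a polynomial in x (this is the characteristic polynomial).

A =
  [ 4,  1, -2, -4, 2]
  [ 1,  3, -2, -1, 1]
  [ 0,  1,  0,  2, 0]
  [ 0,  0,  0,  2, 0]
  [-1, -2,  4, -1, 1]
x^5 - 10*x^4 + 40*x^3 - 80*x^2 + 80*x - 32

Expanding det(x·I − A) (e.g. by cofactor expansion or by noting that A is similar to its Jordan form J, which has the same characteristic polynomial as A) gives
  χ_A(x) = x^5 - 10*x^4 + 40*x^3 - 80*x^2 + 80*x - 32
which factors as (x - 2)^5. The eigenvalues (with algebraic multiplicities) are λ = 2 with multiplicity 5.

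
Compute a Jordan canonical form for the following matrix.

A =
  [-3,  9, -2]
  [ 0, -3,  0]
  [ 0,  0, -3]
J_2(-3) ⊕ J_1(-3)

The characteristic polynomial is
  det(x·I − A) = x^3 + 9*x^2 + 27*x + 27 = (x + 3)^3

Eigenvalues and multiplicities (the geometric multiplicity of λ is n − rank(A − λI), which equals the number of Jordan blocks for λ):
  λ = -3: algebraic multiplicity = 3, geometric multiplicity = 2

Determining the block sizes for each eigenvalue:
  λ = -3: 2 blocks summing to 3 forces exactly one block of size 2 and the rest size 1 → block sizes [2, 1]

Assembling the blocks gives a Jordan form
J =
  [-3,  1,  0]
  [ 0, -3,  0]
  [ 0,  0, -3]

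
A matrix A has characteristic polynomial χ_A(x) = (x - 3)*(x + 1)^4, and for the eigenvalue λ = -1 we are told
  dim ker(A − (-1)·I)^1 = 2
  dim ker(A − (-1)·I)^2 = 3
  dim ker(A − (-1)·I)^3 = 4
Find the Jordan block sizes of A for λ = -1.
Block sizes for λ = -1: [3, 1]

From the dimensions of kernels of powers, the number of Jordan blocks of size at least j is d_j − d_{j−1} where d_j = dim ker(N^j) (with d_0 = 0). Computing the differences gives [2, 1, 1].
The number of blocks of size exactly k is (#blocks of size ≥ k) − (#blocks of size ≥ k + 1), so the partition is: 1 block(s) of size 1, 1 block(s) of size 3.
In nonincreasing order the block sizes are [3, 1].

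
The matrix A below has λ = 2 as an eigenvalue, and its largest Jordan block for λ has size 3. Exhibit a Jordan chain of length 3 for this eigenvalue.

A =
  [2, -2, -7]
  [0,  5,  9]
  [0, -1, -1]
A Jordan chain for λ = 2 of length 3:
v_1 = (1, 0, 0)ᵀ
v_2 = (-2, 3, -1)ᵀ
v_3 = (0, 1, 0)ᵀ

Let N = A − (2)·I. We want v_3 with N^3 v_3 = 0 but N^2 v_3 ≠ 0; then v_{j-1} := N · v_j for j = 3, …, 2.

Pick v_3 = (0, 1, 0)ᵀ.
Then v_2 = N · v_3 = (-2, 3, -1)ᵀ.
Then v_1 = N · v_2 = (1, 0, 0)ᵀ.

Sanity check: (A − (2)·I) v_1 = (0, 0, 0)ᵀ = 0. ✓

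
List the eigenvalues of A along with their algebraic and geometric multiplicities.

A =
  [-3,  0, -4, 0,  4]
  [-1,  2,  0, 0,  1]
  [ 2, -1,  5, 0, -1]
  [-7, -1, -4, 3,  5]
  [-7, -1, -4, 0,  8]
λ = 3: alg = 5, geom = 3

Step 1 — factor the characteristic polynomial to read off the algebraic multiplicities:
  χ_A(x) = (x - 3)^5

Step 2 — compute geometric multiplicities via the rank-nullity identity g(λ) = n − rank(A − λI):
  rank(A − (3)·I) = 2, so dim ker(A − (3)·I) = n − 2 = 3

Summary:
  λ = 3: algebraic multiplicity = 5, geometric multiplicity = 3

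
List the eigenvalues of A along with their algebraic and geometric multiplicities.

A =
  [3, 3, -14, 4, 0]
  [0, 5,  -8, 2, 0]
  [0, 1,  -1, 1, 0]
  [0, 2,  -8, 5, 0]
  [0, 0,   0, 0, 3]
λ = 3: alg = 5, geom = 3

Step 1 — factor the characteristic polynomial to read off the algebraic multiplicities:
  χ_A(x) = (x - 3)^5

Step 2 — compute geometric multiplicities via the rank-nullity identity g(λ) = n − rank(A − λI):
  rank(A − (3)·I) = 2, so dim ker(A − (3)·I) = n − 2 = 3

Summary:
  λ = 3: algebraic multiplicity = 5, geometric multiplicity = 3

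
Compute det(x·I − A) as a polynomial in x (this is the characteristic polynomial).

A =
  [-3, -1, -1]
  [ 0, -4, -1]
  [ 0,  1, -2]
x^3 + 9*x^2 + 27*x + 27

Expanding det(x·I − A) (e.g. by cofactor expansion or by noting that A is similar to its Jordan form J, which has the same characteristic polynomial as A) gives
  χ_A(x) = x^3 + 9*x^2 + 27*x + 27
which factors as (x + 3)^3. The eigenvalues (with algebraic multiplicities) are λ = -3 with multiplicity 3.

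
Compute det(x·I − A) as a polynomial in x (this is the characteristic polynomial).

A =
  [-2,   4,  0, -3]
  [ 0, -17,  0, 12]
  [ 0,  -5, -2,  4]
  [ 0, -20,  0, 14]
x^4 + 7*x^3 + 18*x^2 + 20*x + 8

Expanding det(x·I − A) (e.g. by cofactor expansion or by noting that A is similar to its Jordan form J, which has the same characteristic polynomial as A) gives
  χ_A(x) = x^4 + 7*x^3 + 18*x^2 + 20*x + 8
which factors as (x + 1)*(x + 2)^3. The eigenvalues (with algebraic multiplicities) are λ = -2 with multiplicity 3, λ = -1 with multiplicity 1.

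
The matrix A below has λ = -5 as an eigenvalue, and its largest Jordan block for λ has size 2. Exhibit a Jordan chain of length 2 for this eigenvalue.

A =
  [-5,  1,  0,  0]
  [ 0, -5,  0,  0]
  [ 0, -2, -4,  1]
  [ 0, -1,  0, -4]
A Jordan chain for λ = -5 of length 2:
v_1 = (1, 0, 0, 0)ᵀ
v_2 = (0, 1, 1, 1)ᵀ

Let N = A − (-5)·I. We want v_2 with N^2 v_2 = 0 but N^1 v_2 ≠ 0; then v_{j-1} := N · v_j for j = 2, …, 2.

Pick v_2 = (0, 1, 1, 1)ᵀ.
Then v_1 = N · v_2 = (1, 0, 0, 0)ᵀ.

Sanity check: (A − (-5)·I) v_1 = (0, 0, 0, 0)ᵀ = 0. ✓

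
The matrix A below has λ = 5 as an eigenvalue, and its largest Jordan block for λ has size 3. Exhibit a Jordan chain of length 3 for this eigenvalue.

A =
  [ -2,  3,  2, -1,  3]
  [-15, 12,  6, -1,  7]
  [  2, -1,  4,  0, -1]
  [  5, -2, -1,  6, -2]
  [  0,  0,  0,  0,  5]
A Jordan chain for λ = 5 of length 3:
v_1 = (3, 7, -1, -2, 0)ᵀ
v_2 = (-7, -15, 2, 5, 0)ᵀ
v_3 = (1, 0, 0, 0, 0)ᵀ

Let N = A − (5)·I. We want v_3 with N^3 v_3 = 0 but N^2 v_3 ≠ 0; then v_{j-1} := N · v_j for j = 3, …, 2.

Pick v_3 = (1, 0, 0, 0, 0)ᵀ.
Then v_2 = N · v_3 = (-7, -15, 2, 5, 0)ᵀ.
Then v_1 = N · v_2 = (3, 7, -1, -2, 0)ᵀ.

Sanity check: (A − (5)·I) v_1 = (0, 0, 0, 0, 0)ᵀ = 0. ✓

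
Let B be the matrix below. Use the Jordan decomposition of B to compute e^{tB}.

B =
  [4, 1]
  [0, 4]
e^{tB} =
  [exp(4*t), t*exp(4*t)]
  [0, exp(4*t)]

Strategy: write B = P · J · P⁻¹ where J is a Jordan canonical form, so e^{tB} = P · e^{tJ} · P⁻¹, and e^{tJ} can be computed block-by-block.

B has Jordan form
J =
  [4, 1]
  [0, 4]
(up to reordering of blocks).

Per-block formulas:
  For a 2×2 Jordan block J_2(4): exp(t · J_2(4)) = e^(4t)·(I + t·N), where N is the 2×2 nilpotent shift.

After assembling e^{tJ} and conjugating by P, we get:

e^{tB} =
  [exp(4*t), t*exp(4*t)]
  [0, exp(4*t)]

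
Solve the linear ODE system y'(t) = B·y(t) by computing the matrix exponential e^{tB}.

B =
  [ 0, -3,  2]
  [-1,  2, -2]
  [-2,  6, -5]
e^{tB} =
  [t*exp(-t) + exp(-t), -3*t*exp(-t), 2*t*exp(-t)]
  [-t*exp(-t), 3*t*exp(-t) + exp(-t), -2*t*exp(-t)]
  [-2*t*exp(-t), 6*t*exp(-t), -4*t*exp(-t) + exp(-t)]

Strategy: write B = P · J · P⁻¹ where J is a Jordan canonical form, so e^{tB} = P · e^{tJ} · P⁻¹, and e^{tJ} can be computed block-by-block.

B has Jordan form
J =
  [-1,  1,  0]
  [ 0, -1,  0]
  [ 0,  0, -1]
(up to reordering of blocks).

Per-block formulas:
  For a 2×2 Jordan block J_2(-1): exp(t · J_2(-1)) = e^(-1t)·(I + t·N), where N is the 2×2 nilpotent shift.
  For a 1×1 block at λ = -1: exp(t · [-1]) = [e^(-1t)].

After assembling e^{tJ} and conjugating by P, we get:

e^{tB} =
  [t*exp(-t) + exp(-t), -3*t*exp(-t), 2*t*exp(-t)]
  [-t*exp(-t), 3*t*exp(-t) + exp(-t), -2*t*exp(-t)]
  [-2*t*exp(-t), 6*t*exp(-t), -4*t*exp(-t) + exp(-t)]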